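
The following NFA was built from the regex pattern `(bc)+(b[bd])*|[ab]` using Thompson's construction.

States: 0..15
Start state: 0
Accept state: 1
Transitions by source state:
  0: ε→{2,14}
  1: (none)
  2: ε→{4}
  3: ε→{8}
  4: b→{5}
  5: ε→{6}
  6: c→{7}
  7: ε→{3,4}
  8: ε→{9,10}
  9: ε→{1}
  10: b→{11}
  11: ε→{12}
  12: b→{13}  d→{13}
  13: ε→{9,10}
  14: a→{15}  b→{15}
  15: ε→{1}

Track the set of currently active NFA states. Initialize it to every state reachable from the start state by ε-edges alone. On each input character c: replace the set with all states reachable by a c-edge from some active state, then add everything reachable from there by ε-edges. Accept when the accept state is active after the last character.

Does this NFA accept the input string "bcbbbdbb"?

start: ε-closure({0}) = {0,2,4,14}
'b' @ 1: {1,5,6,15}  (accept∈set)
'c' @ 2: {1,3,4,7,8,9,10}  (accept∈set)
'b' @ 3: {5,6,11,12}
'b' @ 4: {1,9,10,13}  (accept∈set)
'b' @ 5: {11,12}
'd' @ 6: {1,9,10,13}  (accept∈set)
'b' @ 7: {11,12}
'b' @ 8: {1,9,10,13}  (accept∈set)
after full input: {1,9,10,13}  (accept=1 in)

Answer: ACCEPT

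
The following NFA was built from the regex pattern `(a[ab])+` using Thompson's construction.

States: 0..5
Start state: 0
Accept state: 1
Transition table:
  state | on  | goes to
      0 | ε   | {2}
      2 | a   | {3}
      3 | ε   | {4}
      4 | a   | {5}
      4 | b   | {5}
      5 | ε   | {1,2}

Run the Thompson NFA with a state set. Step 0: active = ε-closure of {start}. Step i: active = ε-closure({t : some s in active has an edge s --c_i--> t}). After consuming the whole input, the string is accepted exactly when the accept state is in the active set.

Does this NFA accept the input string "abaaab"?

S₀ = ε-closure({0}) = {0,2}
'a' @ 1: {3,4}
'b' @ 2: {1,2,5}  [accepting]
'a' @ 3: {3,4}
'a' @ 4: {1,2,5}  [accepting]
'a' @ 5: {3,4}
'b' @ 6: {1,2,5}  [accepting]
after full input: {1,2,5}  (accept=1 in)

Answer: ACCEPT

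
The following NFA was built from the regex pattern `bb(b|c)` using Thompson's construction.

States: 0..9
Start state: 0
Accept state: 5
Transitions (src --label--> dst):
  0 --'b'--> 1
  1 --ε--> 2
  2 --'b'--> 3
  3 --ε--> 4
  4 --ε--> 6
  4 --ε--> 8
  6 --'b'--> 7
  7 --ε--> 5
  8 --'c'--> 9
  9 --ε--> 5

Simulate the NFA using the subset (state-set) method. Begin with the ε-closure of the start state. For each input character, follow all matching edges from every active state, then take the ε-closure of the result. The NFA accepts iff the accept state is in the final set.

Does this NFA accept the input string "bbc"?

initial (ε-close {0}): {0}
'b' @ 1: {1,2}
'b' @ 2: {3,4,6,8}
'c' @ 3: {5,9}  (accept∈set)
after full input: {5,9}  (accept=5 in)

Answer: ACCEPT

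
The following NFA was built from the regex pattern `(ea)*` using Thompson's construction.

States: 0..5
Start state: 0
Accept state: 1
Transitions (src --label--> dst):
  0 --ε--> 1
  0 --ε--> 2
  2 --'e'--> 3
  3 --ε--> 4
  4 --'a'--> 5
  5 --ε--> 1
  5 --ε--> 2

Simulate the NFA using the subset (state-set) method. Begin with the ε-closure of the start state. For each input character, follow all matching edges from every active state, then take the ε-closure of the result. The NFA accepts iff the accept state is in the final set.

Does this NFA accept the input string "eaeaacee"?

S₀ = ε-closure({0}) = {0,1,2}
'e' @ 1: {3,4}
'a' @ 2: {1,2,5}  [accepting]
'e' @ 3: {3,4}
'a' @ 4: {1,2,5}  [accepting]
'a' @ 5: {}  — state set empty
rest 'cee' ignored (set empty)
final: {}; accept 1 not in set

Answer: REJECT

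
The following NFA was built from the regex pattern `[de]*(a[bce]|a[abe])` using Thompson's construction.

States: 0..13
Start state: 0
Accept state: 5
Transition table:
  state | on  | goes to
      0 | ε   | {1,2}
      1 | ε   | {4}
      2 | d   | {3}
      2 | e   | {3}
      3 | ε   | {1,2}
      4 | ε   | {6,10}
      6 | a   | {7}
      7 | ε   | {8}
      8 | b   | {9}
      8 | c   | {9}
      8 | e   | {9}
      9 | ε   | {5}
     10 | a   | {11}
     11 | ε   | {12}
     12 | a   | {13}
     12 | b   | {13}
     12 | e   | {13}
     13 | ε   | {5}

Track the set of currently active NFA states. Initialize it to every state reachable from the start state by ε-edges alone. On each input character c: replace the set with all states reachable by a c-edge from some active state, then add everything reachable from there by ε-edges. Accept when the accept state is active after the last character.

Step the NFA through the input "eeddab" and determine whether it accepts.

start: ε-closure({0}) = {0,1,2,4,6,10}
'e' @ 1: {1,2,3,4,6,10}
'e' @ 2: {1,2,3,4,6,10}
'd' @ 3: {1,2,3,4,6,10}
'd' @ 4: {1,2,3,4,6,10}
'a' @ 5: {7,8,11,12}
'b' @ 6: {5,9,13}  ✓accept
end set {5,9,13} — state 5 in

Answer: ACCEPT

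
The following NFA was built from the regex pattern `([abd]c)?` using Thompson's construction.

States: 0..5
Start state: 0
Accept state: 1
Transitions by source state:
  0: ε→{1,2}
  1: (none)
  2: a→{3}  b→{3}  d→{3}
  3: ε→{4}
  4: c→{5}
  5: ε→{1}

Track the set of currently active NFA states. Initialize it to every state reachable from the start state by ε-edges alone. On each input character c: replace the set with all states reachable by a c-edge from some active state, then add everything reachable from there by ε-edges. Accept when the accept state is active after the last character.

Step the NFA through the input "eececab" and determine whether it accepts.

Answer: REJECT

Derivation:
S₀ = ε-closure({0}) = {0,1,2}
'e' @ 1: {}  — state set empty
rest 'ececab' ignored (set empty)
after full input: {}  (accept=1 not in)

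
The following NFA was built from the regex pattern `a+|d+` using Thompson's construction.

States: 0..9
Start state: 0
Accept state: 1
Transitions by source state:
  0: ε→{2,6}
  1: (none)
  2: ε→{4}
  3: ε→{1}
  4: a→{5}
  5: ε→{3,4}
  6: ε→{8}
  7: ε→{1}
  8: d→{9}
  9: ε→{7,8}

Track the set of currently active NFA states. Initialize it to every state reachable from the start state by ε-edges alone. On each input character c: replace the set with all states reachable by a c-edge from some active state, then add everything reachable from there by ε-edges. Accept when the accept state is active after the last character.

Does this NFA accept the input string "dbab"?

Answer: REJECT

Trace:
S₀ = ε-closure({0}) = {0,2,4,6,8}
'd' @ 1: {1,7,8,9}  ✓accept
'b' @ 2: {}  — state set empty
rest 'ab' ignored (set empty)
end set {} — state 1 not in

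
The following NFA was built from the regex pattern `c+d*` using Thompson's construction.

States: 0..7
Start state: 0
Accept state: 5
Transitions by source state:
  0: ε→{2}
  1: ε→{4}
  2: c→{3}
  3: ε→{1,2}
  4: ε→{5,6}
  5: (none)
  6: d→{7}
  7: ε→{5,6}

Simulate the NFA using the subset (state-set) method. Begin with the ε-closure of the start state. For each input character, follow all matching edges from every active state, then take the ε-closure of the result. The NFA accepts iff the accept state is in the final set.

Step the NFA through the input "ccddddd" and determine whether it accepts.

Answer: ACCEPT

Derivation:
start: ε-closure({0}) = {0,2}
'c' @ 1: {1,2,3,4,5,6}  (accept∈set)
'c' @ 2: {1,2,3,4,5,6}  (accept∈set)
'd' @ 3: {5,6,7}  (accept∈set)
'd' @ 4: {5,6,7}  (accept∈set)
'd' @ 5: {5,6,7}  (accept∈set)
'd' @ 6: {5,6,7}  (accept∈set)
'd' @ 7: {5,6,7}  (accept∈set)
after full input: {5,6,7}  (accept=5 in)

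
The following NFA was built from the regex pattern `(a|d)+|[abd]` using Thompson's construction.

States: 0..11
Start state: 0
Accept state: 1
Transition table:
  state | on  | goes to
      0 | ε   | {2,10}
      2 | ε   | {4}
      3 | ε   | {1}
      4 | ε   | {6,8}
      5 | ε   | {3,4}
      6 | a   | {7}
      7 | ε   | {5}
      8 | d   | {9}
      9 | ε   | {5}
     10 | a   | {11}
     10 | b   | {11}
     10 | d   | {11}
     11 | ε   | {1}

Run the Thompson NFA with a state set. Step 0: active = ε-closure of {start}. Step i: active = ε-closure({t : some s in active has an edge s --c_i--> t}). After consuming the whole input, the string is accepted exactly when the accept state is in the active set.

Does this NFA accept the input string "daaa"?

S₀ = ε-closure({0}) = {0,2,4,6,8,10}
'd' @ 1: {1,3,4,5,6,8,9,11}  ✓accept
'a' @ 2: {1,3,4,5,6,7,8}  ✓accept
'a' @ 3: {1,3,4,5,6,7,8}  ✓accept
'a' @ 4: {1,3,4,5,6,7,8}  ✓accept
end set {1,3,4,5,6,7,8} — state 1 in

Answer: ACCEPT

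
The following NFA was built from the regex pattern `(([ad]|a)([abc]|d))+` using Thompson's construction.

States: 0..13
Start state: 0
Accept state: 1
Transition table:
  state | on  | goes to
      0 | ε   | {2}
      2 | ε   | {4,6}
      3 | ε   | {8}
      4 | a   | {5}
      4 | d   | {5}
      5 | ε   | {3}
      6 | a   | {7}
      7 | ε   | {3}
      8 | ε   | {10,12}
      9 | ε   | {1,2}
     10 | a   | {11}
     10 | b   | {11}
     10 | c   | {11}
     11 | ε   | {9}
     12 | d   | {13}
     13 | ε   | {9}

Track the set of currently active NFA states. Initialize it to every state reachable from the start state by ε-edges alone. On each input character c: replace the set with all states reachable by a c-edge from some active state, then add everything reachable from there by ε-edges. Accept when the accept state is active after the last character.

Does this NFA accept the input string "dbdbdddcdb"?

initial (ε-close {0}): {0,2,4,6}
'd' @ 1: {3,5,8,10,12}
'b' @ 2: {1,2,4,6,9,11}  (accept∈set)
'd' @ 3: {3,5,8,10,12}
'b' @ 4: {1,2,4,6,9,11}  (accept∈set)
'd' @ 5: {3,5,8,10,12}
'd' @ 6: {1,2,4,6,9,13}  (accept∈set)
'd' @ 7: {3,5,8,10,12}
'c' @ 8: {1,2,4,6,9,11}  (accept∈set)
'd' @ 9: {3,5,8,10,12}
'b' @ 10: {1,2,4,6,9,11}  (accept∈set)
final: {1,2,4,6,9,11}; accept 1 in set

Answer: ACCEPT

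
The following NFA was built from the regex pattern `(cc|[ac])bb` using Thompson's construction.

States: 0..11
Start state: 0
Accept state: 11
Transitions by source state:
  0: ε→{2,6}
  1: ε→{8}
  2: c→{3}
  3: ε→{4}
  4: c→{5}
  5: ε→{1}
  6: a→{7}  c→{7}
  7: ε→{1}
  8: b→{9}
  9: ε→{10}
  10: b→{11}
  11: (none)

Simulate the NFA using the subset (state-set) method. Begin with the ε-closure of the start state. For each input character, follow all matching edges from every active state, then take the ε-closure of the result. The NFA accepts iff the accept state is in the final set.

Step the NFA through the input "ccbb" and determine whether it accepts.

Answer: ACCEPT

Steps:
S₀ = ε-closure({0}) = {0,2,6}
'c' @ 1: {1,3,4,7,8}
'c' @ 2: {1,5,8}
'b' @ 3: {9,10}
'b' @ 4: {11}  ✓accept
after full input: {11}  (accept=11 in)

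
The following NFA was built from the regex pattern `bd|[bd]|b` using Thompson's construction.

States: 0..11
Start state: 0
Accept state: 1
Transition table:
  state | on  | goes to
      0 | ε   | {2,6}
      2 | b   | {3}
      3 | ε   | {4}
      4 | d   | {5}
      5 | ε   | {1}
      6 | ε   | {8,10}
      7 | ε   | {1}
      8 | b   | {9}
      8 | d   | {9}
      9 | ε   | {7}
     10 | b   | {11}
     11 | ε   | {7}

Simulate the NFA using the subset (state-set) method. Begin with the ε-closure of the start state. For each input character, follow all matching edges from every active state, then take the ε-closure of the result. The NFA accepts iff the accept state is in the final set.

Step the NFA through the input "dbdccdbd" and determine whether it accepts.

start: ε-closure({0}) = {0,2,6,8,10}
'd' @ 1: {1,7,9}  [accepting]
'b' @ 2: {}  — no active states
rest 'dccdbd' ignored (set empty)
end set {} — state 1 not in

Answer: REJECT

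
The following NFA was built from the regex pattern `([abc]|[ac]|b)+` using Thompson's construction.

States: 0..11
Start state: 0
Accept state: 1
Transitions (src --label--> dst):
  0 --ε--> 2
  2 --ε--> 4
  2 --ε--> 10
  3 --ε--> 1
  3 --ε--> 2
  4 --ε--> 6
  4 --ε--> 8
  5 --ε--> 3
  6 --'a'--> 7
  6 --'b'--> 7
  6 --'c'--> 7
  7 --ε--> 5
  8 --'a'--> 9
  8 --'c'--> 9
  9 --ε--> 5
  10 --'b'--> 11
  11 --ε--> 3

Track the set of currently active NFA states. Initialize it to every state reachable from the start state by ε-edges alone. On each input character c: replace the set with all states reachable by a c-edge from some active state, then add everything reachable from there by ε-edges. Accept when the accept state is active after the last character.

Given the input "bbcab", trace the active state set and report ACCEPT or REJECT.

S₀ = ε-closure({0}) = {0,2,4,6,8,10}
'b' @ 1: {1,2,3,4,5,6,7,8,10,11}  [accepting]
'b' @ 2: {1,2,3,4,5,6,7,8,10,11}  [accepting]
'c' @ 3: {1,2,3,4,5,6,7,8,9,10}  [accepting]
'a' @ 4: {1,2,3,4,5,6,7,8,9,10}  [accepting]
'b' @ 5: {1,2,3,4,5,6,7,8,10,11}  [accepting]
after full input: {1,2,3,4,5,6,7,8,10,11}  (accept=1 in)

Answer: ACCEPT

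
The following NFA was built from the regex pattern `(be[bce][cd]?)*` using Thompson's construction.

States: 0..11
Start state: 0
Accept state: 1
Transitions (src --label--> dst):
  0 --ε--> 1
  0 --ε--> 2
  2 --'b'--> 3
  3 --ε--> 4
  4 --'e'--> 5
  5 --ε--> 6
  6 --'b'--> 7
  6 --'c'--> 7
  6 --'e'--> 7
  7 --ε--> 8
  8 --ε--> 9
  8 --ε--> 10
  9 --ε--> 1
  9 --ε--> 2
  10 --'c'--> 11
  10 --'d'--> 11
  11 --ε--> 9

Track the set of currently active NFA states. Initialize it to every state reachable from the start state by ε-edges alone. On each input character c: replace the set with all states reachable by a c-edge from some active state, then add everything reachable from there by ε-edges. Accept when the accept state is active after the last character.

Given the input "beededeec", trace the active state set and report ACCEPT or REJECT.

Answer: REJECT

Steps:
initial (ε-close {0}): {0,1,2}
'b' @ 1: {3,4}
'e' @ 2: {5,6}
'e' @ 3: {1,2,7,8,9,10}  [accepting]
'd' @ 4: {1,2,9,11}  [accepting]
'e' @ 5: {}  — no active states
rest 'deec' ignored (set empty)
end set {} — state 1 not in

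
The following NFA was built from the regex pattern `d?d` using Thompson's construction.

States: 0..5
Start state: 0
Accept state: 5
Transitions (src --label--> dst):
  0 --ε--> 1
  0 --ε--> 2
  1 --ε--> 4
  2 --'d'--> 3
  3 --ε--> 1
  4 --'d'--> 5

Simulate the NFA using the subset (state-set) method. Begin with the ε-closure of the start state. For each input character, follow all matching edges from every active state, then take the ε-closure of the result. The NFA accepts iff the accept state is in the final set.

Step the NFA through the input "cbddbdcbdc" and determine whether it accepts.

Answer: REJECT

Derivation:
start: ε-closure({0}) = {0,1,2,4}
'c' @ 1: {}  — no active states
rest 'bddbdcbdc' ignored (set empty)
after full input: {}  (accept=5 not in)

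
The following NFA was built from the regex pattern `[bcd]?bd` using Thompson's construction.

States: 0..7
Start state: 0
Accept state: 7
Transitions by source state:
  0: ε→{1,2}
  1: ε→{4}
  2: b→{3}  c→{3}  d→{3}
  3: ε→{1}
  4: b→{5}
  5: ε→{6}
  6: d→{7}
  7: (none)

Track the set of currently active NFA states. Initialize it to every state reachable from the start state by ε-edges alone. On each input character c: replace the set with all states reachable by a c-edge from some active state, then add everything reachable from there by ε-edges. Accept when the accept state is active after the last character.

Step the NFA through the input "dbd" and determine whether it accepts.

initial (ε-close {0}): {0,1,2,4}
'd' @ 1: {1,3,4}
'b' @ 2: {5,6}
'd' @ 3: {7}  (accept∈set)
after full input: {7}  (accept=7 in)

Answer: ACCEPT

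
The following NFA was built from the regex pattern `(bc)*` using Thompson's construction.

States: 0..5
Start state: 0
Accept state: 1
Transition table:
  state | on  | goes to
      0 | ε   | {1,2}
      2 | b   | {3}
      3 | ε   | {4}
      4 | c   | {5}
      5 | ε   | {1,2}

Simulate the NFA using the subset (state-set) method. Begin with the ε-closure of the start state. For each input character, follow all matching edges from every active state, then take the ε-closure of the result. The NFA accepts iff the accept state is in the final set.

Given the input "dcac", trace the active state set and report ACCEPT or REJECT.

start: ε-closure({0}) = {0,1,2}
'd' @ 1: {}  — state set empty
rest 'cac' ignored (set empty)
after full input: {}  (accept=1 not in)

Answer: REJECT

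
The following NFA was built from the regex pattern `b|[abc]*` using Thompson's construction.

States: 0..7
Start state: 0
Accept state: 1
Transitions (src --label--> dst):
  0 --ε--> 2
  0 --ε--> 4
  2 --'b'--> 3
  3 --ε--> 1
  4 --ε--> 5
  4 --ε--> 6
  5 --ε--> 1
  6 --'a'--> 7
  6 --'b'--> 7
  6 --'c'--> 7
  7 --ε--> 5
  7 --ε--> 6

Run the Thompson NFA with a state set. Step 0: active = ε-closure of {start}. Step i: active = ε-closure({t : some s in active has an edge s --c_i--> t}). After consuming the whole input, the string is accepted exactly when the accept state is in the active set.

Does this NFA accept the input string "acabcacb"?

start: ε-closure({0}) = {0,1,2,4,5,6}
'a' @ 1: {1,5,6,7}  (accept∈set)
'c' @ 2: {1,5,6,7}  (accept∈set)
'a' @ 3: {1,5,6,7}  (accept∈set)
'b' @ 4: {1,5,6,7}  (accept∈set)
'c' @ 5: {1,5,6,7}  (accept∈set)
'a' @ 6: {1,5,6,7}  (accept∈set)
'c' @ 7: {1,5,6,7}  (accept∈set)
'b' @ 8: {1,5,6,7}  (accept∈set)
final: {1,5,6,7}; accept 1 in set

Answer: ACCEPT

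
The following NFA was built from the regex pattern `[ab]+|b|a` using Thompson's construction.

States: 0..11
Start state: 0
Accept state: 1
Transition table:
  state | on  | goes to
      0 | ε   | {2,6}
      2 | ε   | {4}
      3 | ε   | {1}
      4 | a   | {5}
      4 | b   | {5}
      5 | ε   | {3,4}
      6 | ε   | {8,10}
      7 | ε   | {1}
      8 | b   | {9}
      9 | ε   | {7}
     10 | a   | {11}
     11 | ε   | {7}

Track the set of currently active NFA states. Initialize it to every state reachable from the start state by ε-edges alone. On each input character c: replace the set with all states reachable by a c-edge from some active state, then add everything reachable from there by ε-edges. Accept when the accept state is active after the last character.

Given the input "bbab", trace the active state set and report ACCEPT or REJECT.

S₀ = ε-closure({0}) = {0,2,4,6,8,10}
'b' @ 1: {1,3,4,5,7,9}  (accept∈set)
'b' @ 2: {1,3,4,5}  (accept∈set)
'a' @ 3: {1,3,4,5}  (accept∈set)
'b' @ 4: {1,3,4,5}  (accept∈set)
final: {1,3,4,5}; accept 1 in set

Answer: ACCEPT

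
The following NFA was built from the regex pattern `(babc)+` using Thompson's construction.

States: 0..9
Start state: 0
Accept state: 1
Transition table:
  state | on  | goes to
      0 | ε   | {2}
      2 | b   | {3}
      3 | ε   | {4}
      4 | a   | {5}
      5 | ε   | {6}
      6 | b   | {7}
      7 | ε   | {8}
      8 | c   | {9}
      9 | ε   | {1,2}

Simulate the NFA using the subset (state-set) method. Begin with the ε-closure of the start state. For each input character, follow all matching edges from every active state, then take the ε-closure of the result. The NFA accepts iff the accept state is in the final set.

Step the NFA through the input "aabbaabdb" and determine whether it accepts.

Answer: REJECT

Derivation:
initial (ε-close {0}): {0,2}
'a' @ 1: {}  — no active states
rest 'abbaabdb' ignored (set empty)
after full input: {}  (accept=1 not in)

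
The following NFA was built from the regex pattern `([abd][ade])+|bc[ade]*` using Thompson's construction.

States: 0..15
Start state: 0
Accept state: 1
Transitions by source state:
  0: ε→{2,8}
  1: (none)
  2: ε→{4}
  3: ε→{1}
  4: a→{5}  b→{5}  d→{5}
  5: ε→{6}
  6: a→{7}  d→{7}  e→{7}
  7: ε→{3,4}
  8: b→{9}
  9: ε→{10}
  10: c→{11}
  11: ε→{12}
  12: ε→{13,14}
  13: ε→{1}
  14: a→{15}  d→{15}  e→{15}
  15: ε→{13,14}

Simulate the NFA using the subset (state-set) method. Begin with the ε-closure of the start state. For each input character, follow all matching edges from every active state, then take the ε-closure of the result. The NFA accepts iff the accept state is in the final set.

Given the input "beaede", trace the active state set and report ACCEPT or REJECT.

Answer: ACCEPT

Trace:
S₀ = ε-closure({0}) = {0,2,4,8}
'b' @ 1: {5,6,9,10}
'e' @ 2: {1,3,4,7}  ✓accept
'a' @ 3: {5,6}
'e' @ 4: {1,3,4,7}  ✓accept
'd' @ 5: {5,6}
'e' @ 6: {1,3,4,7}  ✓accept
after full input: {1,3,4,7}  (accept=1 in)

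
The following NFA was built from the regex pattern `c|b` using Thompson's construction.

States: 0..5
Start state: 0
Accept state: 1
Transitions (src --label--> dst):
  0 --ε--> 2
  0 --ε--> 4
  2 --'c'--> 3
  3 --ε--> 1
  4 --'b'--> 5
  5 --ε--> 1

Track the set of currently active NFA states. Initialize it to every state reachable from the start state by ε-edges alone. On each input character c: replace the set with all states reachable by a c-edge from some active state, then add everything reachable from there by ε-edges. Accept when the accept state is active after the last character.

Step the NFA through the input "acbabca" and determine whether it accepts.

start: ε-closure({0}) = {0,2,4}
'a' @ 1: {}  — dead — no transitions
rest 'cbabca' ignored (set empty)
final: {}; accept 1 not in set

Answer: REJECT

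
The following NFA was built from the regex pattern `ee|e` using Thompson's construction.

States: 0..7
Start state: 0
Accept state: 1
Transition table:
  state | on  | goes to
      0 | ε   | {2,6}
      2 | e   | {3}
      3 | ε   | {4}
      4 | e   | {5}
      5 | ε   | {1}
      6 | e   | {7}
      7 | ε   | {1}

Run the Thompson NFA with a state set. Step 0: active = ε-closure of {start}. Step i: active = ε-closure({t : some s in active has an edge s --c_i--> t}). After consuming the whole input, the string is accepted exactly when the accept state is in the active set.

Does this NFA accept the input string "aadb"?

S₀ = ε-closure({0}) = {0,2,6}
'a' @ 1: {}  — state set empty
rest 'adb' ignored (set empty)
after full input: {}  (accept=1 not in)

Answer: REJECT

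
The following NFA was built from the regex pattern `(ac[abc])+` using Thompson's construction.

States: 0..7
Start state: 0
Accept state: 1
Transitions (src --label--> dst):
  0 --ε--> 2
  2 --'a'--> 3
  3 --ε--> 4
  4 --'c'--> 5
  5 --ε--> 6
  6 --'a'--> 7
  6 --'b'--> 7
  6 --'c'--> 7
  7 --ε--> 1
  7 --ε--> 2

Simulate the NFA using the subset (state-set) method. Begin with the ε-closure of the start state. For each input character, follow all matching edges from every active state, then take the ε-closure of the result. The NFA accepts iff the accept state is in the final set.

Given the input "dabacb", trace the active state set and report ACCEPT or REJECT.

initial (ε-close {0}): {0,2}
'd' @ 1: {}  — state set empty
rest 'abacb' ignored (set empty)
final: {}; accept 1 not in set

Answer: REJECT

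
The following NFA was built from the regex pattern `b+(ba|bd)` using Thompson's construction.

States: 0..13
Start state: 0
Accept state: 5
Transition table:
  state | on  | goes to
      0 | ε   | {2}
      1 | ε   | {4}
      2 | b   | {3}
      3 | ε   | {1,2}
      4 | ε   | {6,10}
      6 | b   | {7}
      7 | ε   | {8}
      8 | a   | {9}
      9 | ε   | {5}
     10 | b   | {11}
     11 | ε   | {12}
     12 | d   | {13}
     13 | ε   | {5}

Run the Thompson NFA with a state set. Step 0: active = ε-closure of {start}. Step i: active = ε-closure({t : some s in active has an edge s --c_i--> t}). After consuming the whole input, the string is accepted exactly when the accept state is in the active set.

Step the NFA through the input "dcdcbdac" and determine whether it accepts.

initial (ε-close {0}): {0,2}
'd' @ 1: {}  — no active states
rest 'cdcbdac' ignored (set empty)
end set {} — state 5 not in

Answer: REJECT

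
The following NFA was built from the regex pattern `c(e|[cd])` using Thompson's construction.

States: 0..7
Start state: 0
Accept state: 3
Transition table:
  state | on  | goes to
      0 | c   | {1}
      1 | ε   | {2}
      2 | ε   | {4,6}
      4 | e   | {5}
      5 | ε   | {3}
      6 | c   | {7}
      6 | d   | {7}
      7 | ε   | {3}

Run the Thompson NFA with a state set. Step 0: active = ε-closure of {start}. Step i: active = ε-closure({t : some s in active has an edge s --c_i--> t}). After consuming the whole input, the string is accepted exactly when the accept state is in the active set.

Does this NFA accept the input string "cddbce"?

Answer: REJECT

Derivation:
S₀ = ε-closure({0}) = {0}
'c' @ 1: {1,2,4,6}
'd' @ 2: {3,7}  [accepting]
'd' @ 3: {}  — no active states
rest 'bce' ignored (set empty)
after full input: {}  (accept=3 not in)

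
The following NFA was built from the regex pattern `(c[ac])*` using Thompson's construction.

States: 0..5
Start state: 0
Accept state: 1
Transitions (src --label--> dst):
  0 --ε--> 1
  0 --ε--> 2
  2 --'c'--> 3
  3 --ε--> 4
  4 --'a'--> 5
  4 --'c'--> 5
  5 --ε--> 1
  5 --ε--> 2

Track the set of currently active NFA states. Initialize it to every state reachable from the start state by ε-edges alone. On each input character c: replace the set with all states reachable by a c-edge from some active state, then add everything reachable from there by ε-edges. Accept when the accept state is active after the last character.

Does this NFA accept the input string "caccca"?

Answer: ACCEPT

Trace:
initial (ε-close {0}): {0,1,2}
'c' @ 1: {3,4}
'a' @ 2: {1,2,5}  [accepting]
'c' @ 3: {3,4}
'c' @ 4: {1,2,5}  [accepting]
'c' @ 5: {3,4}
'a' @ 6: {1,2,5}  [accepting]
end set {1,2,5} — state 1 in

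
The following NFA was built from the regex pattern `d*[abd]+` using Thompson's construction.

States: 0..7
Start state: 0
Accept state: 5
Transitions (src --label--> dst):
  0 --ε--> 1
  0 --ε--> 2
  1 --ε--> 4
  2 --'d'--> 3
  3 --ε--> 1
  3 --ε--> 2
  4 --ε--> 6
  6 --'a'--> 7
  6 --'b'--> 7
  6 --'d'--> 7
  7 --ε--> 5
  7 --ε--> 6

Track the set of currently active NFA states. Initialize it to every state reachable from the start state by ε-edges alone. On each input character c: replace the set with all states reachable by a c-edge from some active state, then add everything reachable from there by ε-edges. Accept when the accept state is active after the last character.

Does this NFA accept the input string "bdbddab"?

S₀ = ε-closure({0}) = {0,1,2,4,6}
'b' @ 1: {5,6,7}  ✓accept
'd' @ 2: {5,6,7}  ✓accept
'b' @ 3: {5,6,7}  ✓accept
'd' @ 4: {5,6,7}  ✓accept
'd' @ 5: {5,6,7}  ✓accept
'a' @ 6: {5,6,7}  ✓accept
'b' @ 7: {5,6,7}  ✓accept
after full input: {5,6,7}  (accept=5 in)

Answer: ACCEPT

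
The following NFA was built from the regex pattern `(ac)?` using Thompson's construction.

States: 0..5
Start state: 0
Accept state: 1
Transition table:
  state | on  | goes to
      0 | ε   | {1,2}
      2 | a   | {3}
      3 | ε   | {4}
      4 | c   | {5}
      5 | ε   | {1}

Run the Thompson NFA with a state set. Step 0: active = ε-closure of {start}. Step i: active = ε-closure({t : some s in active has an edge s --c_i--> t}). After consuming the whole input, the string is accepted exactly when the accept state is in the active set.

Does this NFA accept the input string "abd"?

Answer: REJECT

Steps:
S₀ = ε-closure({0}) = {0,1,2}
'a' @ 1: {3,4}
'b' @ 2: {}  — state set empty
rest 'd' ignored (set empty)
final: {}; accept 1 not in set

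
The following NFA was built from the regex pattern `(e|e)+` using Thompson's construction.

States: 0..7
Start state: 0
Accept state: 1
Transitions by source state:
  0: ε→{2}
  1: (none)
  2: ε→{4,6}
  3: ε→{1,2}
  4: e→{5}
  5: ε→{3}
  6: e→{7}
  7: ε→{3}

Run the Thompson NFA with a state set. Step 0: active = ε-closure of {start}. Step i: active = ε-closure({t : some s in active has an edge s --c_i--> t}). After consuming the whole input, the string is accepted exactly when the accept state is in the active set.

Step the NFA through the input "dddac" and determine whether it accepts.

initial (ε-close {0}): {0,2,4,6}
'd' @ 1: {}  — no active states
rest 'ddac' ignored (set empty)
final: {}; accept 1 not in set

Answer: REJECT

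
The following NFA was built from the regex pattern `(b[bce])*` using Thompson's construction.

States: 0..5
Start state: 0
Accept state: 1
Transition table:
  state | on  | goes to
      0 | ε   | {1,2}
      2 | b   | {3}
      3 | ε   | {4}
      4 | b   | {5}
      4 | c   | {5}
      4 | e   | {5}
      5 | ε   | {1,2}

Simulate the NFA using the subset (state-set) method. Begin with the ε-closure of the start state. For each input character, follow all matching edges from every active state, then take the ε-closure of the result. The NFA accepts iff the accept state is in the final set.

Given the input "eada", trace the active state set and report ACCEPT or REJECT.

initial (ε-close {0}): {0,1,2}
'e' @ 1: {}  — no active states
rest 'ada' ignored (set empty)
end set {} — state 1 not in

Answer: REJECT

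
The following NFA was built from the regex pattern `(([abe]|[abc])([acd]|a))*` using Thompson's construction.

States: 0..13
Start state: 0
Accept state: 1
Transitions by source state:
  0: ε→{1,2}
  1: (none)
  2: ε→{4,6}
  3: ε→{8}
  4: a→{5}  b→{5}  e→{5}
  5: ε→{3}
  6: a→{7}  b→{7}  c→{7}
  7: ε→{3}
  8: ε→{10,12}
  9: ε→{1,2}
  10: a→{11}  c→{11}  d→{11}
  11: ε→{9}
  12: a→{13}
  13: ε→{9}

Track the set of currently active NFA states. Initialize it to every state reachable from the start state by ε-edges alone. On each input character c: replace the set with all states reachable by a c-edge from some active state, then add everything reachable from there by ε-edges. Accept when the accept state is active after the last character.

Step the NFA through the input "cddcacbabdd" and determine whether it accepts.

Answer: REJECT

Derivation:
S₀ = ε-closure({0}) = {0,1,2,4,6}
'c' @ 1: {3,7,8,10,12}
'd' @ 2: {1,2,4,6,9,11}  [accepting]
'd' @ 3: {}  — dead — no transitions
rest 'cacbabdd' ignored (set empty)
end set {} — state 1 not in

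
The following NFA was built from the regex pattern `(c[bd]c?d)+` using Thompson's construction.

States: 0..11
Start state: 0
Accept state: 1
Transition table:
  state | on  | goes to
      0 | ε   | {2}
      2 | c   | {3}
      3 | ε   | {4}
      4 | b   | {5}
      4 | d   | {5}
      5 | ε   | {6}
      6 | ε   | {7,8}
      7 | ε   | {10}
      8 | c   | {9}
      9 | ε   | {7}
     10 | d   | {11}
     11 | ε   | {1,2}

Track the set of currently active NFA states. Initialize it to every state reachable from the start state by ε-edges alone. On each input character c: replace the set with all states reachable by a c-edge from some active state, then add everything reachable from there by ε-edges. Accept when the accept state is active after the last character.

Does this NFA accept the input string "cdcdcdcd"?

S₀ = ε-closure({0}) = {0,2}
'c' @ 1: {3,4}
'd' @ 2: {5,6,7,8,10}
'c' @ 3: {7,9,10}
'd' @ 4: {1,2,11}  (accept∈set)
'c' @ 5: {3,4}
'd' @ 6: {5,6,7,8,10}
'c' @ 7: {7,9,10}
'd' @ 8: {1,2,11}  (accept∈set)
after full input: {1,2,11}  (accept=1 in)

Answer: ACCEPT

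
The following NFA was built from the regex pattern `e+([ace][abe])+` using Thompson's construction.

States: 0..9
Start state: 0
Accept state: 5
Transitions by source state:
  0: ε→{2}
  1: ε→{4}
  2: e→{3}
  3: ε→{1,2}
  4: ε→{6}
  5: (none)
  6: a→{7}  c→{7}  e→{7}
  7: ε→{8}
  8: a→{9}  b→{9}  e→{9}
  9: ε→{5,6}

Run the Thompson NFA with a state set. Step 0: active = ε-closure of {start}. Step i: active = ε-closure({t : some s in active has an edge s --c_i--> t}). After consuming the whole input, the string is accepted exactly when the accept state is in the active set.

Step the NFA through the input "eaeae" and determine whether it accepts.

start: ε-closure({0}) = {0,2}
'e' @ 1: {1,2,3,4,6}
'a' @ 2: {7,8}
'e' @ 3: {5,6,9}  (accept∈set)
'a' @ 4: {7,8}
'e' @ 5: {5,6,9}  (accept∈set)
after full input: {5,6,9}  (accept=5 in)

Answer: ACCEPT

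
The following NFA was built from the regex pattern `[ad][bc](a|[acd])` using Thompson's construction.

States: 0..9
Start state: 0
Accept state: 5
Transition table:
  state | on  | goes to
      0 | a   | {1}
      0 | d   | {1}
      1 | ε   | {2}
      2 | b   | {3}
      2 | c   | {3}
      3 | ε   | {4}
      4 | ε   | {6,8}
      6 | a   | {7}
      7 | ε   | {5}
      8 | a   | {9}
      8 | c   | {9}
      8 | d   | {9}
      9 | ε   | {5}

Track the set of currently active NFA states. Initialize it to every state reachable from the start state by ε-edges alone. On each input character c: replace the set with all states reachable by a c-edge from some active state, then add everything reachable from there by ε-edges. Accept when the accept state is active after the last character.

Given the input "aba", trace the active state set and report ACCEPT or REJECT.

S₀ = ε-closure({0}) = {0}
'a' @ 1: {1,2}
'b' @ 2: {3,4,6,8}
'a' @ 3: {5,7,9}  (accept∈set)
final: {5,7,9}; accept 5 in set

Answer: ACCEPT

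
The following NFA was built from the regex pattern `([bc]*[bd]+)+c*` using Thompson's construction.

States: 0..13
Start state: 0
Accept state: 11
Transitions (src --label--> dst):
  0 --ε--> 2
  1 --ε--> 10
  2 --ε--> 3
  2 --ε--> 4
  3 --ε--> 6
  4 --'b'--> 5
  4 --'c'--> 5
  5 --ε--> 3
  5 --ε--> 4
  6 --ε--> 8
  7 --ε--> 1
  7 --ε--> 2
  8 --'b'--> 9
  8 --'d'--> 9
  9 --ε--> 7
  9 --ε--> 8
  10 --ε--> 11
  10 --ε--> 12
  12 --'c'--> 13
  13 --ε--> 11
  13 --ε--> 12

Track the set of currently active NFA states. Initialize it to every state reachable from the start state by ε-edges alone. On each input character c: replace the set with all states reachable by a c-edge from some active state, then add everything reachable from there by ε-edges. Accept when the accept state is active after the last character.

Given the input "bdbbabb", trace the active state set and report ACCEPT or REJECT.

start: ε-closure({0}) = {0,2,3,4,6,8}
'b' @ 1: {1,2,3,4,5,6,7,8,9,10,11,12}  [accepting]
'd' @ 2: {1,2,3,4,6,7,8,9,10,11,12}  [accepting]
'b' @ 3: {1,2,3,4,5,6,7,8,9,10,11,12}  [accepting]
'b' @ 4: {1,2,3,4,5,6,7,8,9,10,11,12}  [accepting]
'a' @ 5: {}  — state set empty
rest 'bb' ignored (set empty)
after full input: {}  (accept=11 not in)

Answer: REJECT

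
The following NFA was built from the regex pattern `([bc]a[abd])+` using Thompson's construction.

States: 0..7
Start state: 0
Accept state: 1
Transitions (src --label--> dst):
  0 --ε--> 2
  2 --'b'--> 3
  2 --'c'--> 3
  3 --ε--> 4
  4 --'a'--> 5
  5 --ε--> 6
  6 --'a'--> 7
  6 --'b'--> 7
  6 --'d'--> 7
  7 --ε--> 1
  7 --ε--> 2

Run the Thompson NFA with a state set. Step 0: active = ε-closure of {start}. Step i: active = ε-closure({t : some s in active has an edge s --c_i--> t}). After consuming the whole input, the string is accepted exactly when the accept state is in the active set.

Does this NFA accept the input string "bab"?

Answer: ACCEPT

Trace:
start: ε-closure({0}) = {0,2}
'b' @ 1: {3,4}
'a' @ 2: {5,6}
'b' @ 3: {1,2,7}  ✓accept
final: {1,2,7}; accept 1 in set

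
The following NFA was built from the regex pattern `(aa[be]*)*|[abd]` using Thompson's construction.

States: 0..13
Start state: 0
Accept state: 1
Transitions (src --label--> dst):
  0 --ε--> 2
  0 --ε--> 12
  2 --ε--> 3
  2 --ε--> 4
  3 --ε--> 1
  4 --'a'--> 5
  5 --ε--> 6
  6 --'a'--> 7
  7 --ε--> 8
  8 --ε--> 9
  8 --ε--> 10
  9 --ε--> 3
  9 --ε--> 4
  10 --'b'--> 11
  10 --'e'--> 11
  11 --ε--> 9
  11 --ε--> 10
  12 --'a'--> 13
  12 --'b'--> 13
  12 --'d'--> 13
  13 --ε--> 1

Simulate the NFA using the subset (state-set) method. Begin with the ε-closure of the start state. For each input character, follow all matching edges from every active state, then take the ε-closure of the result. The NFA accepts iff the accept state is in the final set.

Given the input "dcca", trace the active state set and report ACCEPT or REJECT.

Answer: REJECT

Trace:
start: ε-closure({0}) = {0,1,2,3,4,12}
'd' @ 1: {1,13}  (accept∈set)
'c' @ 2: {}  — state set empty
rest 'ca' ignored (set empty)
final: {}; accept 1 not in set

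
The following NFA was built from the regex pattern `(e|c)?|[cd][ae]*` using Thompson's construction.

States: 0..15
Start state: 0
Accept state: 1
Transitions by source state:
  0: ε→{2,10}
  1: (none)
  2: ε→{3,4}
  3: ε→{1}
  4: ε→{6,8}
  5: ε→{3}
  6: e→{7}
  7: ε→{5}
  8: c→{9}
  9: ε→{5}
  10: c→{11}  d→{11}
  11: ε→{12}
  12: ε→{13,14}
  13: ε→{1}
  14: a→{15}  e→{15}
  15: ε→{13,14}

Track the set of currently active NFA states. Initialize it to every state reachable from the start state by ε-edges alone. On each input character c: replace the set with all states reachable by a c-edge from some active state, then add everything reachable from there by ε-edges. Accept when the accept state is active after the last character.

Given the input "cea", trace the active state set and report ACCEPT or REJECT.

Answer: ACCEPT

Derivation:
start: ε-closure({0}) = {0,1,2,3,4,6,8,10}
'c' @ 1: {1,3,5,9,11,12,13,14}  (accept∈set)
'e' @ 2: {1,13,14,15}  (accept∈set)
'a' @ 3: {1,13,14,15}  (accept∈set)
end set {1,13,14,15} — state 1 in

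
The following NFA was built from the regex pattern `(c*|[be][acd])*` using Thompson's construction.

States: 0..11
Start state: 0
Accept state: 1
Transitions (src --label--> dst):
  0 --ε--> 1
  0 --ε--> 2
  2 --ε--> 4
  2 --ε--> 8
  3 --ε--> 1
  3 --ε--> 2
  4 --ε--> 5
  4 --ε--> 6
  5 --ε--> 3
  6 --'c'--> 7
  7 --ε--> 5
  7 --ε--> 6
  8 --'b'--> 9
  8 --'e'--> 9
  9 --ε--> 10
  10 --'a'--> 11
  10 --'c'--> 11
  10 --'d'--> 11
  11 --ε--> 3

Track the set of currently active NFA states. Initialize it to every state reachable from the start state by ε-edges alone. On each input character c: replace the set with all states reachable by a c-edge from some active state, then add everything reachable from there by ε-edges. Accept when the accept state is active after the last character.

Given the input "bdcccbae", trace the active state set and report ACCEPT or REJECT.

Answer: REJECT

Trace:
initial (ε-close {0}): {0,1,2,3,4,5,6,8}
'b' @ 1: {9,10}
'd' @ 2: {1,2,3,4,5,6,8,11}  ✓accept
'c' @ 3: {1,2,3,4,5,6,7,8}  ✓accept
'c' @ 4: {1,2,3,4,5,6,7,8}  ✓accept
'c' @ 5: {1,2,3,4,5,6,7,8}  ✓accept
'b' @ 6: {9,10}
'a' @ 7: {1,2,3,4,5,6,8,11}  ✓accept
'e' @ 8: {9,10}
after full input: {9,10}  (accept=1 not in)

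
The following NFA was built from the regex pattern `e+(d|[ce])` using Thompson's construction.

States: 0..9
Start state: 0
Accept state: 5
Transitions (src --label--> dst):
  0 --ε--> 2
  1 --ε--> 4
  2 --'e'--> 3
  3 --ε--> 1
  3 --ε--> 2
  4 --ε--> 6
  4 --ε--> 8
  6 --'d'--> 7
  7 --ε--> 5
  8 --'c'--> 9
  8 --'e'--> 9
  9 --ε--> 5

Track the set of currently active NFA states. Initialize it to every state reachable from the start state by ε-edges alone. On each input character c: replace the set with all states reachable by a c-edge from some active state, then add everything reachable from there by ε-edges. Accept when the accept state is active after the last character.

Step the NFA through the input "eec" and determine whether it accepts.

initial (ε-close {0}): {0,2}
'e' @ 1: {1,2,3,4,6,8}
'e' @ 2: {1,2,3,4,5,6,8,9}  [accepting]
'c' @ 3: {5,9}  [accepting]
after full input: {5,9}  (accept=5 in)

Answer: ACCEPT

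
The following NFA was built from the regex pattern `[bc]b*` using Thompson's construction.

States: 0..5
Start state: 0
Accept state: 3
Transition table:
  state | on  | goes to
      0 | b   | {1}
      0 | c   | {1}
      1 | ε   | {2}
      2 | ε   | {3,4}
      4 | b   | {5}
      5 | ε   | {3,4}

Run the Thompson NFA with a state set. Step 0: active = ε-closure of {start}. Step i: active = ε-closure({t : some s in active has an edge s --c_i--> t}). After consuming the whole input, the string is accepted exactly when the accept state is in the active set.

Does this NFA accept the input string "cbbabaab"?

Answer: REJECT

Derivation:
S₀ = ε-closure({0}) = {0}
'c' @ 1: {1,2,3,4}  ✓accept
'b' @ 2: {3,4,5}  ✓accept
'b' @ 3: {3,4,5}  ✓accept
'a' @ 4: {}  — no active states
rest 'baab' ignored (set empty)
final: {}; accept 3 not in set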